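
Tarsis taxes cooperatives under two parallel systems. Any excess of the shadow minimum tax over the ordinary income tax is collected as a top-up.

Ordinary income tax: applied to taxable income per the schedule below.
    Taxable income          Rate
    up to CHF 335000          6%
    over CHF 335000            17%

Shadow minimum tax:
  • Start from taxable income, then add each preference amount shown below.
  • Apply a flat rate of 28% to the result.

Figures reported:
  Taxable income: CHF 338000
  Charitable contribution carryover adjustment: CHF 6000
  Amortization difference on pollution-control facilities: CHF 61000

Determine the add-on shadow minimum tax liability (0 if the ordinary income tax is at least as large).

Shadow minimum tax:
  Adjusted income: CHF 338000 + CHF 6000 + CHF 61000 = CHF 405000
  CHF 405000 × 28% = CHF 113400

Ordinary income tax:
  CHF 335000 × 6% = CHF 20100
  CHF 3000 × 17% = CHF 510
  → CHF 20610

Excess of shadow minimum tax over ordinary income tax: CHF 113400 − CHF 20610 = CHF 92790.

CHF 92790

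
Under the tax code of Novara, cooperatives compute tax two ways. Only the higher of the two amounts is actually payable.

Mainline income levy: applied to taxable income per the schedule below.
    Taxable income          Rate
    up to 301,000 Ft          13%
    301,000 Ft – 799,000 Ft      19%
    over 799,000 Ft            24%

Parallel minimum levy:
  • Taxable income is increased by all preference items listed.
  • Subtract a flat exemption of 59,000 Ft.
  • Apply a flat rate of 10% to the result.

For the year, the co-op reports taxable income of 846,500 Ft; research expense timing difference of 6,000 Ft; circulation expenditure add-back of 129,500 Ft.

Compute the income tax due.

Mainline income levy:
  301,000 Ft × 13% = 39,130 Ft
  498,000 Ft × 19% = 94,620 Ft
  47,500 Ft × 24% = 11,400 Ft
  → 145,150 Ft

Parallel minimum levy:
  Adjusted income: 846,500 Ft + 6,000 Ft + 129,500 Ft = 982,000 Ft
  Less exemption 59,000 Ft → base 923,000 Ft
  923,000 Ft × 10% = 92,300 Ft

145,150 Ft > 92,300 Ft, so the mainline income levy governs.

145,150 Ft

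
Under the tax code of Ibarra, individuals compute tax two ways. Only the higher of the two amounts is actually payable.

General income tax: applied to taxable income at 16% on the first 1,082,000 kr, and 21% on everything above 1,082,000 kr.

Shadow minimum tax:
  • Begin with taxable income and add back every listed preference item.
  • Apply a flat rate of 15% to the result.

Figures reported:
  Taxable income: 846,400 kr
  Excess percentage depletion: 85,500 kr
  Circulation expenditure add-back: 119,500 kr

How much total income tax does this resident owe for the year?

Shadow minimum tax:
  Adjusted income: 846,400 kr + 85,500 kr + 119,500 kr = 1,051,400 kr
  1,051,400 kr × 15% = 157,710 kr

General income tax:
  846,400 kr × 16% = 135,424 kr

157,710 kr > 135,424 kr, so the shadow minimum tax is the binding amount.

157,710 kr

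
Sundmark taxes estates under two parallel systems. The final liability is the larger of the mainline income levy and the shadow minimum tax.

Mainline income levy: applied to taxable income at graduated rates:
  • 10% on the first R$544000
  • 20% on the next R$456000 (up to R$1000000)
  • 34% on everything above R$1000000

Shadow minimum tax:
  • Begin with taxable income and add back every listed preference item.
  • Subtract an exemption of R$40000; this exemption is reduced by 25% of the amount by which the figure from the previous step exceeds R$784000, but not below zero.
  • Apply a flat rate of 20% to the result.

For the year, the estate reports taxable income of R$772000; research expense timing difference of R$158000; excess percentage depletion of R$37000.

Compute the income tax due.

Mainline income levy:
  R$544000 × 10% = R$54400
  R$228000 × 20% = R$45600
  → R$100000

Shadow minimum tax:
  Adjusted income: R$772000 + R$158000 + R$37000 = R$967000
  Exemption: 25% × (R$967000 − R$784000) = R$45750 ≥ R$40000, so the exemption is fully phased out
  Base: R$967000 − R$0 = R$967000
  R$967000 × 20% = R$193400

R$193400 > R$100000, so the shadow minimum tax is the binding amount.

R$193400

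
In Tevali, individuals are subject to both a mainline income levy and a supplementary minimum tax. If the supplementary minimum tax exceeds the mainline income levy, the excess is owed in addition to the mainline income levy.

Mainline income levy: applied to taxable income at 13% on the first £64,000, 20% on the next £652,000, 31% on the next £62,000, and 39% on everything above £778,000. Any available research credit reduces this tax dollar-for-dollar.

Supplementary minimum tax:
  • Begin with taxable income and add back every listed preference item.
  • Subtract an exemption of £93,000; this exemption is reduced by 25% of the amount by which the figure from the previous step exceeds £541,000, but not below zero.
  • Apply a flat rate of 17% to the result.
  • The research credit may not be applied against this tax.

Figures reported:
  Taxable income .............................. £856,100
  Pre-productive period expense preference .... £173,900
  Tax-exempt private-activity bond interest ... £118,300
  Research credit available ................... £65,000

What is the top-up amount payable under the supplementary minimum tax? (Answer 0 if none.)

Supplementary minimum tax:
  Adjusted income: £856,100 + £173,900 + £118,300 = £1,148,300
  Exemption: 25% × (£1,148,300 − £541,000) = £151,825 ≥ £93,000, so the exemption is fully phased out
  Base: £1,148,300 − £0 = £1,148,300
  £1,148,300 × 17% = £195,211

Mainline income levy:
  £64,000 × 13% = £8,320
  £652,000 × 20% = £130,400
  £62,000 × 31% = £19,220
  £78,100 × 39% = £30,459
  → £188,399
  Less research credit £65,000 → £123,399

Excess of supplementary minimum tax over mainline income levy: £195,211 − £123,399 = £71,812.

£71,812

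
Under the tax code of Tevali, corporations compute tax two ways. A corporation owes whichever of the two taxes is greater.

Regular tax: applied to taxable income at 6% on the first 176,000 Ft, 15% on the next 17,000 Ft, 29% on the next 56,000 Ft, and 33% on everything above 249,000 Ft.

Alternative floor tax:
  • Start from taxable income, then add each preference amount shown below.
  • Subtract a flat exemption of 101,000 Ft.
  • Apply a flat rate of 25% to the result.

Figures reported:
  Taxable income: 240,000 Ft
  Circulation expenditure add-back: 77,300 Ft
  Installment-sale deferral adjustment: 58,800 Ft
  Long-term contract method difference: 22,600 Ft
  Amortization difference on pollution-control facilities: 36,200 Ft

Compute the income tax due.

Regular tax:
  176,000 Ft × 6% = 10,560 Ft
  17,000 Ft × 15% = 2,550 Ft
  47,000 Ft × 29% = 13,630 Ft
  → 26,740 Ft

Alternative floor tax:
  Adjusted income: 240,000 Ft + 77,300 Ft + 58,800 Ft + 22,600 Ft + 36,200 Ft = 434,900 Ft
  Less exemption 101,000 Ft → base 333,900 Ft
  333,900 Ft × 25% = 83,475 Ft

83,475 Ft > 26,740 Ft, so the alternative floor tax is the binding amount.

83,475 Ft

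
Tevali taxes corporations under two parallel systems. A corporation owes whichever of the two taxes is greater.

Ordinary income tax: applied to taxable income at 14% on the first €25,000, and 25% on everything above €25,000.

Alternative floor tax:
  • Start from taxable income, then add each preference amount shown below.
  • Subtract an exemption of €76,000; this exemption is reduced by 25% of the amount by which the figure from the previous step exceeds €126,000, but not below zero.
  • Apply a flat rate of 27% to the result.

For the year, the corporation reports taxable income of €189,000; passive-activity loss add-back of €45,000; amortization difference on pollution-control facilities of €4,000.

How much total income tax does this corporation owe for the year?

Alternative floor tax:
  Adjusted income: €189,000 + €45,000 + €4,000 = €238,000
  Exemption: €76,000 − 25% × (€238,000 − €126,000) = €76,000 − €28,000 = €48,000
  Base: €238,000 − €48,000 = €190,000
  €190,000 × 27% = €51,300

Ordinary income tax:
  €25,000 × 14% = €3,500
  €164,000 × 25% = €41,000
  → €44,500

€51,300 > €44,500, so the alternative floor tax is the binding amount.

€51,300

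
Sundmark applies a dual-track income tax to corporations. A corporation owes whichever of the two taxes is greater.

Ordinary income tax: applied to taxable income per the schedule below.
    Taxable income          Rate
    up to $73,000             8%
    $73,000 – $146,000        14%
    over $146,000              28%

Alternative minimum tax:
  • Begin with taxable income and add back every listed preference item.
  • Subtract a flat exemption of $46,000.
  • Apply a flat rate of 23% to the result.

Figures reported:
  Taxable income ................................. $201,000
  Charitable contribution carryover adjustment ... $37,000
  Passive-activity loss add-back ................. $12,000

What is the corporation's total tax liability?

$46,920

Ordinary income tax:
  $73,000 × 8% = $5,840
  $73,000 × 14% = $10,220
  $55,000 × 28% = $15,400
  → $31,460

Alternative minimum tax:
  Adjusted income: $201,000 + $37,000 + $12,000 = $250,000
  Less exemption $46,000 → base $204,000
  $204,000 × 23% = $46,920

$46,920 > $31,460, so the alternative minimum tax is the binding amount.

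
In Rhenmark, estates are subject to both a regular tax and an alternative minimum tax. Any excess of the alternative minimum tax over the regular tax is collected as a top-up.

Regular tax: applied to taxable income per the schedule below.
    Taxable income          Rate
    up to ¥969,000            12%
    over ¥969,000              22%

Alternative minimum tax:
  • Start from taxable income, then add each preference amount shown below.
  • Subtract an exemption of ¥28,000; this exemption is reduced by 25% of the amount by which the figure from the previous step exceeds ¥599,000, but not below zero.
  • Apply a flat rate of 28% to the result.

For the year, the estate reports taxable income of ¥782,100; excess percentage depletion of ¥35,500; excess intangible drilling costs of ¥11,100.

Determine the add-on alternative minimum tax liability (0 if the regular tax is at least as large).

Alternative minimum tax:
  Adjusted income: ¥782,100 + ¥35,500 + ¥11,100 = ¥828,700
  Exemption: 25% × (¥828,700 − ¥599,000) = ¥57,425 ≥ ¥28,000, so the exemption is fully phased out
  Base: ¥828,700 − ¥0 = ¥828,700
  ¥828,700 × 28% = ¥232,036

Regular tax:
  ¥782,100 × 12% = ¥93,852

Excess of alternative minimum tax over regular tax: ¥232,036 − ¥93,852 = ¥138,184.

¥138,184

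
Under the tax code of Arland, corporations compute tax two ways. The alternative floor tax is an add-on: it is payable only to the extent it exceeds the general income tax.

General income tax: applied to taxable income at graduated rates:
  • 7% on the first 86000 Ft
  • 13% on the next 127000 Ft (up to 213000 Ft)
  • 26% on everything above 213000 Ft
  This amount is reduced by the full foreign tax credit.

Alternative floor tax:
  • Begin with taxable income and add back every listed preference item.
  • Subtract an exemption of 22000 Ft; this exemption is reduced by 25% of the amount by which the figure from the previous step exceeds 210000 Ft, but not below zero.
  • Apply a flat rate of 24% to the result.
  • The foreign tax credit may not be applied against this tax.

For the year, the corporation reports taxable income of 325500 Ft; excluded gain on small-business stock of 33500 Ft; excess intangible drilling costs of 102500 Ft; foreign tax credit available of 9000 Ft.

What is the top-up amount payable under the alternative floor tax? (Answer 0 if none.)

Alternative floor tax:
  Adjusted income: 325500 Ft + 33500 Ft + 102500 Ft = 461500 Ft
  Exemption: 25% × (461500 Ft − 210000 Ft) = 62875 Ft ≥ 22000 Ft, so the exemption is fully phased out
  Base: 461500 Ft − 0 Ft = 461500 Ft
  461500 Ft × 24% = 110760 Ft

General income tax:
  86000 Ft × 7% = 6020 Ft
  127000 Ft × 13% = 16510 Ft
  112500 Ft × 26% = 29250 Ft
  → 51780 Ft
  Less foreign tax credit 9000 Ft → 42780 Ft

Excess of alternative floor tax over general income tax: 110760 Ft − 42780 Ft = 67980 Ft.

67980 Ft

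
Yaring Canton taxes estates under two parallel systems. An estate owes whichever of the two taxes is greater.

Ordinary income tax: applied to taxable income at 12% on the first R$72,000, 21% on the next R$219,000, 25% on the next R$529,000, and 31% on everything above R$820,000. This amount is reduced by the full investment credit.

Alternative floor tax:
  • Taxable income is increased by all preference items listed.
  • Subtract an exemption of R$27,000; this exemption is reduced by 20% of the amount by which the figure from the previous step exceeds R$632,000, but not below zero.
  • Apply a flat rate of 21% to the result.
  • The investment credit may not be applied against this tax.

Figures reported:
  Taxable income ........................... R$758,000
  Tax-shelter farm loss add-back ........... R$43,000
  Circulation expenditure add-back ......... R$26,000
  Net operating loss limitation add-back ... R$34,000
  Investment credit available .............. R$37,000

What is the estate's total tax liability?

Ordinary income tax:
  R$72,000 × 12% = R$8,640
  R$219,000 × 21% = R$45,990
  R$467,000 × 25% = R$116,750
  → R$171,380
  Less investment credit R$37,000 → R$134,380

Alternative floor tax:
  Adjusted income: R$758,000 + R$43,000 + R$26,000 + R$34,000 = R$861,000
  Exemption: 20% × (R$861,000 − R$632,000) = R$45,800 ≥ R$27,000, so the exemption is fully phased out
  Base: R$861,000 − R$0 = R$861,000
  R$861,000 × 21% = R$180,810

R$180,810 > R$134,380, so the alternative floor tax is the binding amount.

R$180,810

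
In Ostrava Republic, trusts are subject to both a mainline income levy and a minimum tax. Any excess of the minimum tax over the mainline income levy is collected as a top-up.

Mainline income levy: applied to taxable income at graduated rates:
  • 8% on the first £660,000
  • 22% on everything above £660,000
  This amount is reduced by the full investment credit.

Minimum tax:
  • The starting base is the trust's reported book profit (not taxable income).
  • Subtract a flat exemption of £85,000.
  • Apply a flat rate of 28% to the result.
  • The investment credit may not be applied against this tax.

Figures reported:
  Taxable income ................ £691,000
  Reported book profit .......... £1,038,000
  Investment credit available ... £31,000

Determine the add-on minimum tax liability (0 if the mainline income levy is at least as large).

£238,220

Minimum tax:
  Base (reported book profit): £1,038,000
  Less exemption £85,000 → base £953,000
  £953,000 × 28% = £266,840

Mainline income levy:
  £660,000 × 8% = £52,800
  £31,000 × 22% = £6,820
  → £59,620
  Less investment credit £31,000 → £28,620

Excess of minimum tax over mainline income levy: £266,840 − £28,620 = £238,220.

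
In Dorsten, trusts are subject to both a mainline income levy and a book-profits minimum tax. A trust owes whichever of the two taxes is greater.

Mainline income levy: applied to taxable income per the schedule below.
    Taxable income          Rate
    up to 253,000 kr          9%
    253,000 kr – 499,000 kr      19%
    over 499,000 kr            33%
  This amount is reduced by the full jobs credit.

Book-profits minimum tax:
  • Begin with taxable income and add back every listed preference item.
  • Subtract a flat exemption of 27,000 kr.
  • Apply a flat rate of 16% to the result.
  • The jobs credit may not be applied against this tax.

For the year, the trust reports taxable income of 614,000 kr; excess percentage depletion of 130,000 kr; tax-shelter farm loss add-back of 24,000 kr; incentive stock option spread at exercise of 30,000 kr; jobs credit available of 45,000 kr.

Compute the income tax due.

Mainline income levy:
  253,000 kr × 9% = 22,770 kr
  246,000 kr × 19% = 46,740 kr
  115,000 kr × 33% = 37,950 kr
  → 107,460 kr
  Less jobs credit 45,000 kr → 62,460 kr

Book-profits minimum tax:
  Adjusted income: 614,000 kr + 130,000 kr + 24,000 kr + 30,000 kr = 798,000 kr
  Less exemption 27,000 kr → base 771,000 kr
  771,000 kr × 16% = 123,360 kr

123,360 kr > 62,460 kr, so the book-profits minimum tax is the binding amount.

123,360 kr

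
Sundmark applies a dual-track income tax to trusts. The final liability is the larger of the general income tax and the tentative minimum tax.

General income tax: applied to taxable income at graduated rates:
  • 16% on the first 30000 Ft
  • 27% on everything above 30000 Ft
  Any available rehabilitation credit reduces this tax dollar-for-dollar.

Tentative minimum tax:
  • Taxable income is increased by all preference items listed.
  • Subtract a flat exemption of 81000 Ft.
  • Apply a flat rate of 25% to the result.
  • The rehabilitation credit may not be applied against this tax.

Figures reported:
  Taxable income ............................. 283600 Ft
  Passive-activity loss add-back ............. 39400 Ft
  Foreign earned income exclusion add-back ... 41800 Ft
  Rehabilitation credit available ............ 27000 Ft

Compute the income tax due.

70950 Ft

Tentative minimum tax:
  Adjusted income: 283600 Ft + 39400 Ft + 41800 Ft = 364800 Ft
  Less exemption 81000 Ft → base 283800 Ft
  283800 Ft × 25% = 70950 Ft

General income tax:
  30000 Ft × 16% = 4800 Ft
  253600 Ft × 27% = 68472 Ft
  → 73272 Ft
  Less rehabilitation credit 27000 Ft → 46272 Ft

70950 Ft > 46272 Ft, so the tentative minimum tax is the binding amount.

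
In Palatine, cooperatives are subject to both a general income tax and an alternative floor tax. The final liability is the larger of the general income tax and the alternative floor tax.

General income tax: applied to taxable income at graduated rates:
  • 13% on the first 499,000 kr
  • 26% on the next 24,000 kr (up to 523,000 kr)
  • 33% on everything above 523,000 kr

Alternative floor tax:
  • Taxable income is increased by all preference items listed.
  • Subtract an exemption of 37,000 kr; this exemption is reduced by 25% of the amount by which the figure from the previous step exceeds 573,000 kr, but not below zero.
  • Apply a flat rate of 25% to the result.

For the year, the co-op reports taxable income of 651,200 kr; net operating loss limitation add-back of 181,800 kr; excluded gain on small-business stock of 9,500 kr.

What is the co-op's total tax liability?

Alternative floor tax:
  Adjusted income: 651,200 kr + 181,800 kr + 9,500 kr = 842,500 kr
  Exemption: 25% × (842,500 kr − 573,000 kr) = 67,375 kr ≥ 37,000 kr, so the exemption is fully phased out
  Base: 842,500 kr − 0 kr = 842,500 kr
  842,500 kr × 25% = 210,625 kr

General income tax:
  499,000 kr × 13% = 64,870 kr
  24,000 kr × 26% = 6,240 kr
  128,200 kr × 33% = 42,306 kr
  → 113,416 kr

210,625 kr > 113,416 kr, so the alternative floor tax is the binding amount.

210,625 kr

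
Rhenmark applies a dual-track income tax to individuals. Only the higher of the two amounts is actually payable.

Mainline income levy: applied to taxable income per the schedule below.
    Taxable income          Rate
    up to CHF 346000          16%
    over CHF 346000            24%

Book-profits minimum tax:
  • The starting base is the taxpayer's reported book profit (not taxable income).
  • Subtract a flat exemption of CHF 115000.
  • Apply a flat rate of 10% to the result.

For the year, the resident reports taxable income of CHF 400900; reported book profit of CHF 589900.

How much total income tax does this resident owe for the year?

Mainline income levy:
  CHF 346000 × 16% = CHF 55360
  CHF 54900 × 24% = CHF 13176
  → CHF 68536

Book-profits minimum tax:
  Base (reported book profit): CHF 589900
  Less exemption CHF 115000 → base CHF 474900
  CHF 474900 × 10% = CHF 47490

CHF 68536 > CHF 47490, so the mainline income levy governs.

CHF 68536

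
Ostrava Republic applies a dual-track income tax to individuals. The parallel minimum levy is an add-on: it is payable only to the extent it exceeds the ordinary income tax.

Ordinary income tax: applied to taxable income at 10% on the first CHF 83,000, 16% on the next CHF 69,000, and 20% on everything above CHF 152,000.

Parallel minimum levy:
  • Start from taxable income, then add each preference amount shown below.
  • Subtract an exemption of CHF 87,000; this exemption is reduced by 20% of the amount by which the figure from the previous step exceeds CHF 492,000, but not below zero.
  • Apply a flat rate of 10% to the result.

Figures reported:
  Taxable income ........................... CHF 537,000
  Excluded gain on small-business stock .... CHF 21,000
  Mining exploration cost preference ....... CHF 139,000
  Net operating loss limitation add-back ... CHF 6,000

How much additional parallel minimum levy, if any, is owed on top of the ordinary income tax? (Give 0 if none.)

CHF 0

Parallel minimum levy:
  Adjusted income: CHF 537,000 + CHF 21,000 + CHF 139,000 + CHF 6,000 = CHF 703,000
  Exemption: CHF 87,000 − 20% × (CHF 703,000 − CHF 492,000) = CHF 87,000 − CHF 42,200 = CHF 44,800
  Base: CHF 703,000 − CHF 44,800 = CHF 658,200
  CHF 658,200 × 10% = CHF 65,820

Ordinary income tax:
  CHF 83,000 × 10% = CHF 8,300
  CHF 69,000 × 16% = CHF 11,040
  CHF 385,000 × 20% = CHF 77,000
  → CHF 96,340

CHF 65,820 ≤ CHF 96,340, so no add-on is due.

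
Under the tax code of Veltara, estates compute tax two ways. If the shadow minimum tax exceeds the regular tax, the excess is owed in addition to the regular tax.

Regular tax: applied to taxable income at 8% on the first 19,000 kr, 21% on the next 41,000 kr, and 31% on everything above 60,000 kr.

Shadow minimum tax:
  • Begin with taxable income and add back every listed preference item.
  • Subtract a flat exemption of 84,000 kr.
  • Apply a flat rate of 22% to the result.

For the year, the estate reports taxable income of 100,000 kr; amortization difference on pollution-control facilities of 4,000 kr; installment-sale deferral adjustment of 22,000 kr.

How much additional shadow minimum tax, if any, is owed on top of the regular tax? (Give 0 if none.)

Shadow minimum tax:
  Adjusted income: 100,000 kr + 4,000 kr + 22,000 kr = 126,000 kr
  Less exemption 84,000 kr → base 42,000 kr
  42,000 kr × 22% = 9,240 kr

Regular tax:
  19,000 kr × 8% = 1,520 kr
  41,000 kr × 21% = 8,610 kr
  40,000 kr × 31% = 12,400 kr
  → 22,530 kr

9,240 kr ≤ 22,530 kr, so no add-on is due.

0 kr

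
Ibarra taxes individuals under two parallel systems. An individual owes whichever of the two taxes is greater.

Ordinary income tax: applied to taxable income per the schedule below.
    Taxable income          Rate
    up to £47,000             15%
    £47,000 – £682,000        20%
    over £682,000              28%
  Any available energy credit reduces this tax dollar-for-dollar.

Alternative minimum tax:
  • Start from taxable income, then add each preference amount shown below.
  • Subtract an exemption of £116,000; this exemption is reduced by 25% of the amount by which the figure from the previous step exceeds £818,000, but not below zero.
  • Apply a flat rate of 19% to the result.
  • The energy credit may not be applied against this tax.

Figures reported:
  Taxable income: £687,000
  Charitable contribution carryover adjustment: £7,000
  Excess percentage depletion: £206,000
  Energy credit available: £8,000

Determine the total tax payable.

£152,855

Alternative minimum tax:
  Adjusted income: £687,000 + £7,000 + £206,000 = £900,000
  Exemption: £116,000 − 25% × (£900,000 − £818,000) = £116,000 − £20,500 = £95,500
  Base: £900,000 − £95,500 = £804,500
  £804,500 × 19% = £152,855

Ordinary income tax:
  £47,000 × 15% = £7,050
  £635,000 × 20% = £127,000
  £5,000 × 28% = £1,400
  → £135,450
  Less energy credit £8,000 → £127,450

£152,855 > £127,450, so the alternative minimum tax is the binding amount.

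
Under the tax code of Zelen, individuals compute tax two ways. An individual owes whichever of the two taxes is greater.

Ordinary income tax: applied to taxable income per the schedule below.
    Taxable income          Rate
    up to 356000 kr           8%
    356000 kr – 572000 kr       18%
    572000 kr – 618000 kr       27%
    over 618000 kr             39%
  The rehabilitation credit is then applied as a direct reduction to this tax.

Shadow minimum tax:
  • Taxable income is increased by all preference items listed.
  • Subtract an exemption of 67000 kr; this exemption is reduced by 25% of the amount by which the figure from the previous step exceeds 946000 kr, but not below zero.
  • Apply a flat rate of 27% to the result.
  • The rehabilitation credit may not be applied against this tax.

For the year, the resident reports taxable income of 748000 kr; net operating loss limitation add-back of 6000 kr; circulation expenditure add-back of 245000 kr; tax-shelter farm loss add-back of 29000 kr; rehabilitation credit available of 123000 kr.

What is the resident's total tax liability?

265005 kr

Ordinary income tax:
  356000 kr × 8% = 28480 kr
  216000 kr × 18% = 38880 kr
  46000 kr × 27% = 12420 kr
  130000 kr × 39% = 50700 kr
  → 130480 kr
  Less rehabilitation credit 123000 kr → 7480 kr

Shadow minimum tax:
  Adjusted income: 748000 kr + 6000 kr + 245000 kr + 29000 kr = 1028000 kr
  Exemption: 67000 kr − 25% × (1028000 kr − 946000 kr) = 67000 kr − 20500 kr = 46500 kr
  Base: 1028000 kr − 46500 kr = 981500 kr
  981500 kr × 27% = 265005 kr

265005 kr > 7480 kr, so the shadow minimum tax is the binding amount.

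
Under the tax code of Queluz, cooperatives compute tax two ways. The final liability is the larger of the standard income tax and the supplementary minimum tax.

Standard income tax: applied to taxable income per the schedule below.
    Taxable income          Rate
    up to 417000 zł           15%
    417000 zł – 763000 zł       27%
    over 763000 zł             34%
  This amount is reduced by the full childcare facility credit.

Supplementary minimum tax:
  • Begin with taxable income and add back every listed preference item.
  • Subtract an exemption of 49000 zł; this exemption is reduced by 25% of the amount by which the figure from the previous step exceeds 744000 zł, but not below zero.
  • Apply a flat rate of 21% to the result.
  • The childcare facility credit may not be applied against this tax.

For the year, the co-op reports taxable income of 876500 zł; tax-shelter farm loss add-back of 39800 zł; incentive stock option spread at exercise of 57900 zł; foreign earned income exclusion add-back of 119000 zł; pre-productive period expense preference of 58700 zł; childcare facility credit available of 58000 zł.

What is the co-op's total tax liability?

Supplementary minimum tax:
  Adjusted income: 876500 zł + 39800 zł + 57900 zł + 119000 zł + 58700 zł = 1151900 zł
  Exemption: 25% × (1151900 zł − 744000 zł) = 101975 zł ≥ 49000 zł, so the exemption is fully phased out
  Base: 1151900 zł − 0 zł = 1151900 zł
  1151900 zł × 21% = 241899 zł

Standard income tax:
  417000 zł × 15% = 62550 zł
  346000 zł × 27% = 93420 zł
  113500 zł × 34% = 38590 zł
  → 194560 zł
  Less childcare facility credit 58000 zł → 136560 zł

241899 zł > 136560 zł, so the supplementary minimum tax is the binding amount.

241899 zł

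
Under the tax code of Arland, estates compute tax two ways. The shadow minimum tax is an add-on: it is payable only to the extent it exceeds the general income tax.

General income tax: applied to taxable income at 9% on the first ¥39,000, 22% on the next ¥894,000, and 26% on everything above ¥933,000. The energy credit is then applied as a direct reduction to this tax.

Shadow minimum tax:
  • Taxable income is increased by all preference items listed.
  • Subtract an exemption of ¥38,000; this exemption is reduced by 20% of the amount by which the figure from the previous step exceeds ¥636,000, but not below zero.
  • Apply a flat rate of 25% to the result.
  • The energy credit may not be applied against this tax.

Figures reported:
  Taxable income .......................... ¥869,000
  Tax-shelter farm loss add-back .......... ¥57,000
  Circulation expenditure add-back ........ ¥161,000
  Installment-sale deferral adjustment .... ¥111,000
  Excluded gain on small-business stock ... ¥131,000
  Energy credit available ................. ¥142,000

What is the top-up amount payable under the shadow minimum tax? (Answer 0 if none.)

¥288,140

Shadow minimum tax:
  Adjusted income: ¥869,000 + ¥57,000 + ¥161,000 + ¥111,000 + ¥131,000 = ¥1,329,000
  Exemption: 20% × (¥1,329,000 − ¥636,000) = ¥138,600 ≥ ¥38,000, so the exemption is fully phased out
  Base: ¥1,329,000 − ¥0 = ¥1,329,000
  ¥1,329,000 × 25% = ¥332,250

General income tax:
  ¥39,000 × 9% = ¥3,510
  ¥830,000 × 22% = ¥182,600
  → ¥186,110
  Less energy credit ¥142,000 → ¥44,110

Excess of shadow minimum tax over general income tax: ¥332,250 − ¥44,110 = ¥288,140.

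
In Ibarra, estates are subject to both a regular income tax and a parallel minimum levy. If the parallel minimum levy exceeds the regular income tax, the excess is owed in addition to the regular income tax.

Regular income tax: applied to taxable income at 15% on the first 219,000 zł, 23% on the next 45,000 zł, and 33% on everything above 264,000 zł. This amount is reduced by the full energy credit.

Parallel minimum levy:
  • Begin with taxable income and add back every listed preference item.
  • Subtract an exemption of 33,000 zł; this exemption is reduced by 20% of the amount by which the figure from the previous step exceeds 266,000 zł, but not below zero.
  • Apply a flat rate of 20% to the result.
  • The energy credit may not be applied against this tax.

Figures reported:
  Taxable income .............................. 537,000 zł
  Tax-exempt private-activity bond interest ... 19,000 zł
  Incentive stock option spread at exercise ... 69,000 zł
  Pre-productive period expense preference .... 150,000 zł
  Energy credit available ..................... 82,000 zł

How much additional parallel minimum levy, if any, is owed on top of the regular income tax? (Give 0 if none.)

103,710 zł

Parallel minimum levy:
  Adjusted income: 537,000 zł + 19,000 zł + 69,000 zł + 150,000 zł = 775,000 zł
  Exemption: 20% × (775,000 zł − 266,000 zł) = 101,800 zł ≥ 33,000 zł, so the exemption is fully phased out
  Base: 775,000 zł − 0 zł = 775,000 zł
  775,000 zł × 20% = 155,000 zł

Regular income tax:
  219,000 zł × 15% = 32,850 zł
  45,000 zł × 23% = 10,350 zł
  273,000 zł × 33% = 90,090 zł
  → 133,290 zł
  Less energy credit 82,000 zł → 51,290 zł

Excess of parallel minimum levy over regular income tax: 155,000 zł − 51,290 zł = 103,710 zł.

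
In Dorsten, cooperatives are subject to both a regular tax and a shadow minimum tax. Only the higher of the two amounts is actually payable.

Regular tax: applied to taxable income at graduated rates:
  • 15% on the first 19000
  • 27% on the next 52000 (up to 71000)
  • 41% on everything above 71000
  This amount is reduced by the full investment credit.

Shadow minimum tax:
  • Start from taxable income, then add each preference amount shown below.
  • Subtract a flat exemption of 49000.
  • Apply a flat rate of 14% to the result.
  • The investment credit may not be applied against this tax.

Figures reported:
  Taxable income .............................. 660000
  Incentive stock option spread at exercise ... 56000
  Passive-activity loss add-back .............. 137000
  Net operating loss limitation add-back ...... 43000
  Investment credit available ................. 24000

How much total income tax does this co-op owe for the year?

234380

Shadow minimum tax:
  Adjusted income: 660000 + 56000 + 137000 + 43000 = 896000
  Less exemption 49000 → base 847000
  847000 × 14% = 118580

Regular tax:
  19000 × 15% = 2850
  52000 × 27% = 14040
  589000 × 41% = 241490
  → 258380
  Less investment credit 24000 → 234380

234380 > 118580, so the regular tax governs.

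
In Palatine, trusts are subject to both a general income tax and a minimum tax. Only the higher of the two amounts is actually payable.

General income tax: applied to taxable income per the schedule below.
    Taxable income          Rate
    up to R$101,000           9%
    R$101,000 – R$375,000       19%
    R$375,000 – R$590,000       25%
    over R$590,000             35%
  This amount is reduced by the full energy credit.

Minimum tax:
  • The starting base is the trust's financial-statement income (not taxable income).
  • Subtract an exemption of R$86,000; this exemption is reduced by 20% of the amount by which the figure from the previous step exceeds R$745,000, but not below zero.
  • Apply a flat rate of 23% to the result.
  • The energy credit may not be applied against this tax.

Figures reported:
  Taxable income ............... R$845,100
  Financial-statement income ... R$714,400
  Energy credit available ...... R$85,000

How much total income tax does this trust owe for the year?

R$144,532

General income tax:
  R$101,000 × 9% = R$9,090
  R$274,000 × 19% = R$52,060
  R$215,000 × 25% = R$53,750
  R$255,100 × 35% = R$89,285
  → R$204,185
  Less energy credit R$85,000 → R$119,185

Minimum tax:
  Base (financial-statement income): R$714,400
  Exemption: R$714,400 ≤ R$745,000, so full R$86,000 applies
  Base: R$714,400 − R$86,000 = R$628,400
  R$628,400 × 23% = R$144,532

R$144,532 > R$119,185, so the minimum tax is the binding amount.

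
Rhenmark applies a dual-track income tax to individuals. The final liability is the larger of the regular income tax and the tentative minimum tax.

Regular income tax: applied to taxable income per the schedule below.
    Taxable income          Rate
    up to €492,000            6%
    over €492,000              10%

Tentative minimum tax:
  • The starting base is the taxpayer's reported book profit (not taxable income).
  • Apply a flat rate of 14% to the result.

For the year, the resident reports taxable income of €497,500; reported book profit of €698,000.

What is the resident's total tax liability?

Regular income tax:
  €492,000 × 6% = €29,520
  €5,500 × 10% = €550
  → €30,070

Tentative minimum tax:
  Base (reported book profit): €698,000
  €698,000 × 14% = €97,720

€97,720 > €30,070, so the tentative minimum tax is the binding amount.

€97,720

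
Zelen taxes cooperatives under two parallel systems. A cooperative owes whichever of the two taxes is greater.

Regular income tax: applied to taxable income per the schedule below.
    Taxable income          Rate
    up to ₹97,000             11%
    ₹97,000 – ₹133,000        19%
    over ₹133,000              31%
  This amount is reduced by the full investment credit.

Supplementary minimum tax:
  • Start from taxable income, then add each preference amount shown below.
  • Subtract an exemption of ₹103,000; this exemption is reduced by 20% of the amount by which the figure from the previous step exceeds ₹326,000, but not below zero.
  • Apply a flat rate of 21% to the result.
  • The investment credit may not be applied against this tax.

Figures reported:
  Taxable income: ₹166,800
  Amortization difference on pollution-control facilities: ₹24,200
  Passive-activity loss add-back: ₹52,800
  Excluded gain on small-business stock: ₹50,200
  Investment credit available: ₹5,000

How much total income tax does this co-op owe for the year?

Regular income tax:
  ₹97,000 × 11% = ₹10,670
  ₹36,000 × 19% = ₹6,840
  ₹33,800 × 31% = ₹10,478
  → ₹27,988
  Less investment credit ₹5,000 → ₹22,988

Supplementary minimum tax:
  Adjusted income: ₹166,800 + ₹24,200 + ₹52,800 + ₹50,200 = ₹294,000
  Exemption: ₹294,000 ≤ ₹326,000, so full ₹103,000 applies
  Base: ₹294,000 − ₹103,000 = ₹191,000
  ₹191,000 × 21% = ₹40,110

₹40,110 > ₹22,988, so the supplementary minimum tax is the binding amount.

₹40,110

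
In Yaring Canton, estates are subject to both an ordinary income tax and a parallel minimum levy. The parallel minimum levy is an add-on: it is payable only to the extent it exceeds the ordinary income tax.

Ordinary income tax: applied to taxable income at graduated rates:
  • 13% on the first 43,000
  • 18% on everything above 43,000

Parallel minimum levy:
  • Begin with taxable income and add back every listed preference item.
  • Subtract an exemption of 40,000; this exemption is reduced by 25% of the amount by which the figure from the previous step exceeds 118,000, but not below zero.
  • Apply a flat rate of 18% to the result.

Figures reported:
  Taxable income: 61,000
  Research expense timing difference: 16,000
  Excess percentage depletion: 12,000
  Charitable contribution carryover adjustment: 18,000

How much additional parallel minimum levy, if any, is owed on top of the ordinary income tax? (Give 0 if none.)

Parallel minimum levy:
  Adjusted income: 61,000 + 16,000 + 12,000 + 18,000 = 107,000
  Exemption: 107,000 ≤ 118,000, so full 40,000 applies
  Base: 107,000 − 40,000 = 67,000
  67,000 × 18% = 12,060

Ordinary income tax:
  43,000 × 13% = 5,590
  18,000 × 18% = 3,240
  → 8,830

Excess of parallel minimum levy over ordinary income tax: 12,060 − 8,830 = 3,230.

3,230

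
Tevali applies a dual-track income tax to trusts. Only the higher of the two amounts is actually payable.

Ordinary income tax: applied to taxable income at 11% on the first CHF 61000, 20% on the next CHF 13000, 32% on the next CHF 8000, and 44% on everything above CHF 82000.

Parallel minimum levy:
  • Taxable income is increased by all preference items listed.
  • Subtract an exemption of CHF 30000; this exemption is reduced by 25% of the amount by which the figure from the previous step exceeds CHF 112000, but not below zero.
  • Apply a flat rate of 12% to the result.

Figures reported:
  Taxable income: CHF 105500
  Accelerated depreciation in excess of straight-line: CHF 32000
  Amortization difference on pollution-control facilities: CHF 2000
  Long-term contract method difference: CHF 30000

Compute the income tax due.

CHF 22210

Ordinary income tax:
  CHF 61000 × 11% = CHF 6710
  CHF 13000 × 20% = CHF 2600
  CHF 8000 × 32% = CHF 2560
  CHF 23500 × 44% = CHF 10340
  → CHF 22210

Parallel minimum levy:
  Adjusted income: CHF 105500 + CHF 32000 + CHF 2000 + CHF 30000 = CHF 169500
  Exemption: CHF 30000 − 25% × (CHF 169500 − CHF 112000) = CHF 30000 − CHF 14375 = CHF 15625
  Base: CHF 169500 − CHF 15625 = CHF 153875
  CHF 153875 × 12% = CHF 18465

CHF 22210 > CHF 18465, so the ordinary income tax governs.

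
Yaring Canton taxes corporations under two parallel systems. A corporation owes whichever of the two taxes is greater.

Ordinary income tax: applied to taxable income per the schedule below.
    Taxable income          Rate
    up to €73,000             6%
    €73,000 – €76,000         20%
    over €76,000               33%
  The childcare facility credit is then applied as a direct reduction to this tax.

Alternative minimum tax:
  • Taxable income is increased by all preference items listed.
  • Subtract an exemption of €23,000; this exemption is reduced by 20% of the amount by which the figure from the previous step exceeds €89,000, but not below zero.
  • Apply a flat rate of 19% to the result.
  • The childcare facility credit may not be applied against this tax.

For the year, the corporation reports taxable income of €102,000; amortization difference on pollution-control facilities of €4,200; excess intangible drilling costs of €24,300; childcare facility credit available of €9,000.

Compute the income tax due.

Ordinary income tax:
  €73,000 × 6% = €4,380
  €3,000 × 20% = €600
  €26,000 × 33% = €8,580
  → €13,560
  Less childcare facility credit €9,000 → €4,560

Alternative minimum tax:
  Adjusted income: €102,000 + €4,200 + €24,300 = €130,500
  Exemption: €23,000 − 20% × (€130,500 − €89,000) = €23,000 − €8,300 = €14,700
  Base: €130,500 − €14,700 = €115,800
  €115,800 × 19% = €22,002

€22,002 > €4,560, so the alternative minimum tax is the binding amount.

€22,002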